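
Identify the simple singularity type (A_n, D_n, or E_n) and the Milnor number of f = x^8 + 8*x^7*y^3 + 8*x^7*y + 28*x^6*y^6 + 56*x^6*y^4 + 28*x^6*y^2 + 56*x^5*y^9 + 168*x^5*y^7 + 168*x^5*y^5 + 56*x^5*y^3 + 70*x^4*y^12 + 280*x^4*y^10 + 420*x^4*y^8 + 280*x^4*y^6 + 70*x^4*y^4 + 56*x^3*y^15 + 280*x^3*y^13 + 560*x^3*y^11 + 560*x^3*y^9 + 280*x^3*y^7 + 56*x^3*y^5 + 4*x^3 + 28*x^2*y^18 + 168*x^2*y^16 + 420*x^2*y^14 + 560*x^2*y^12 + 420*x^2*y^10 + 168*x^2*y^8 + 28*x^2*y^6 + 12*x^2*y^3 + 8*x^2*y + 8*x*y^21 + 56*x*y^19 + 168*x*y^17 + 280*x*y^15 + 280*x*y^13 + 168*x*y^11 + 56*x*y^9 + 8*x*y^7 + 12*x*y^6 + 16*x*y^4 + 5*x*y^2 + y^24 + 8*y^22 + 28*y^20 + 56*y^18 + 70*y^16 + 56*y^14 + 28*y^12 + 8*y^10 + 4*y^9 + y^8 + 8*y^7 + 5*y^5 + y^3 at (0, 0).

The Hessian of f at 0 is [[0, 0], [0, 0]] with rank 0, so corank 2. A Groebner basis of the Jacobian ideal J(f) in C{x,y} is {x^2*y^2 - 3*x^2*y/128 - x^2 - 3*x*y^2/128 - 3*x*y/4 - 3*y^3/512 - y^2/8, x^2*y/32 + x^2 + x*y^3 + x*y^2/32 + x*y/2 + y^3/128, -x^2*y/32 - x*y^2/32 + x*y + y^4 - y^3/128 + y^2/2, x^3 + 3*x^2*y/2 + 3*x*y^2/4 + y^3/8}; counting standard monomials gives mu = 9. Corank 2; j^3 = (x + y)*(2*x + y)^2 has shape L^2 M (L != M), so D-series; mu = 9 gives D_9.

Type D_9, Milnor number mu = 9.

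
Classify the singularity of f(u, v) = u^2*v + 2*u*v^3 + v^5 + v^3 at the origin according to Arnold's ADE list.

The Hessian of f at 0 has rank 0. Corank 2; j^3 = v*(u^2 + v^2) splits into three distinct lines over C (the quadratic factor has nonzero discriminant), so D_4.

D_{4}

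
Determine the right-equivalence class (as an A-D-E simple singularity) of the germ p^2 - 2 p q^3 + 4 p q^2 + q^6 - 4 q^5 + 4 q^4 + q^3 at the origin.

The Hessian of f at 0 has rank 1. Corank 1: A-series; mu = 2 gives A_2.

A_2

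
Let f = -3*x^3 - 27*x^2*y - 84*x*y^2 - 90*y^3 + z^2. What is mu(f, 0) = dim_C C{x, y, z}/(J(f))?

The Hessian of f at 0 has rank 1. Corank 2; j^3 = -3*(x + 3*y)*(x^2 + 6*x*y + 10*y^2) splits into three distinct lines over C (the quadratic factor has nonzero discriminant), so D_4.

4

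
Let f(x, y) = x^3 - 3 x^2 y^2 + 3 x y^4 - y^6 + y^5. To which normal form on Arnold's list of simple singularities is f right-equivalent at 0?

The Hessian of f at 0 has rank 0. Corank 2; j^3 = x^3 is a perfect cube, so E-series; the 5-jet and mu = 8 give E_8.

E8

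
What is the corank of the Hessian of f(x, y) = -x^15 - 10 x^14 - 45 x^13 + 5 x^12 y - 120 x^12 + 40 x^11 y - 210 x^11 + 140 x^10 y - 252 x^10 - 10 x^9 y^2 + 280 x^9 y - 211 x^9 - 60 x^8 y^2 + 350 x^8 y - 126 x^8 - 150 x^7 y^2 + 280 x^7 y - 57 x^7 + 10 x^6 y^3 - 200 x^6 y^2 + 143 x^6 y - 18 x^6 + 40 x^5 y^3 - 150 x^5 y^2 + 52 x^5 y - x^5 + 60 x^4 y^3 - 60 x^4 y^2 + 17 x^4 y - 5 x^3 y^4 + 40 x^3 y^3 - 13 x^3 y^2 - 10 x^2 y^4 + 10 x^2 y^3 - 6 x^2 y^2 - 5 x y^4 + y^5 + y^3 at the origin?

2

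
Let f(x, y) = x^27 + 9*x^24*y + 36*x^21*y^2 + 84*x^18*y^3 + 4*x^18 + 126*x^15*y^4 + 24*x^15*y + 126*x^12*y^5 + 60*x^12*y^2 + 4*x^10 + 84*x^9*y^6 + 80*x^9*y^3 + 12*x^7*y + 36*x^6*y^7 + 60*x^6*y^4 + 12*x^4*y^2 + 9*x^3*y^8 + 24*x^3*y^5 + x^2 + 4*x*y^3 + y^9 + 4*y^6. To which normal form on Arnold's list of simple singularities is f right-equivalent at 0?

A_8

The Hessian of f at 0 has rank 1. Corank 1: A-series; mu = 8 gives A_8.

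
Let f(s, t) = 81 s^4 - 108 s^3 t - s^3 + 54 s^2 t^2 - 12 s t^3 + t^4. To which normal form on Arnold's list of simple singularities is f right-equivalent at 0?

The Hessian of f at 0 has rank 0. Corank 2; j^3 = -s^3 is a perfect cube, so E-series; the 4-jet and mu = 6 give E_6.

E_{6}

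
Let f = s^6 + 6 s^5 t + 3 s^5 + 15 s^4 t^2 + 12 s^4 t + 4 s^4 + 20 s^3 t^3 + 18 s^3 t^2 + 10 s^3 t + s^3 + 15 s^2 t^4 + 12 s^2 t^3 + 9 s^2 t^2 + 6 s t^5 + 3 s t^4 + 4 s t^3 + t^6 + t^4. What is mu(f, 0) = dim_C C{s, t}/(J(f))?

6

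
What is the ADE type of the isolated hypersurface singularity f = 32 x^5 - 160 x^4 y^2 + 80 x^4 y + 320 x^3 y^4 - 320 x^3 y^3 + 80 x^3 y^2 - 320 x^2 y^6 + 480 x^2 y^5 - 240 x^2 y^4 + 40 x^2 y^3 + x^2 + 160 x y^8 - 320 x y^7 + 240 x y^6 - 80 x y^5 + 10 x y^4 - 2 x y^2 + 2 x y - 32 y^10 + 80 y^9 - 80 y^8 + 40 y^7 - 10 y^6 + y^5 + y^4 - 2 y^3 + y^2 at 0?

The Hessian of f at 0 has rank 1. Corank 1: A-series; mu = 4 gives A_4.

A4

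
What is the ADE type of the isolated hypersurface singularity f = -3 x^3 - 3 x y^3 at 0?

E7

The Hessian of f at 0 is [[0, 0], [0, 0]] with rank 0, so corank 2. A Groebner basis of the Jacobian ideal J(f) in C{x,y} is {x^3, x*y^2, 3*x^2 + y^3}; counting standard monomials gives mu = 7. Corank 2; j^3 = -3*x^3 is a perfect cube, so E-series; the 4-jet and mu = 7 give E_7.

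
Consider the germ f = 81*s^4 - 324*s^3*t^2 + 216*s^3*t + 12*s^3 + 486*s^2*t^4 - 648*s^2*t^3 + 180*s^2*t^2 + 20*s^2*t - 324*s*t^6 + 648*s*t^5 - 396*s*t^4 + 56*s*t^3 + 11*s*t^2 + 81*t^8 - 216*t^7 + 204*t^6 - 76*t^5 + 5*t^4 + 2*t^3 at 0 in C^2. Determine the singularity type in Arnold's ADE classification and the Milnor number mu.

The Hessian of f at 0 has rank 0. Corank 2; j^3 = (2*s + t)^2*(3*s + 2*t) has shape L^2 M (L != M), so D-series; mu = 5 gives D_5.

Type D_5, Milnor number mu = 5.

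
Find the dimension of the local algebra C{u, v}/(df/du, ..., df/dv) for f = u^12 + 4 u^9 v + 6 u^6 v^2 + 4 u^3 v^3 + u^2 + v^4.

The Hessian of f at 0 is [[2, 0], [0, 0]] with rank 1, so corank 1. A Groebner basis of the Jacobian ideal J(f) in C{u,v} is {v^3, u}; counting standard monomials gives mu = 3. Corank 1: A-series; mu = 3 gives A_3.

3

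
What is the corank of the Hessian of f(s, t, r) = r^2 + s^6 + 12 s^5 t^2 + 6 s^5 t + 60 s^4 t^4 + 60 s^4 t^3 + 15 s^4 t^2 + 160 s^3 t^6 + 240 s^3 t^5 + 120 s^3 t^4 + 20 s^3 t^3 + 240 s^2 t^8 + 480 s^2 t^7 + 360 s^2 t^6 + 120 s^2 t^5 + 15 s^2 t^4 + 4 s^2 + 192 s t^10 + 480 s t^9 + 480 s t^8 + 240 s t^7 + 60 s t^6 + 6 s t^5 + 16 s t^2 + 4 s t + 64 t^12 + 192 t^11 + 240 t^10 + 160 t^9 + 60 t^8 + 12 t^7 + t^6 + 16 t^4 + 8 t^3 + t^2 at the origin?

1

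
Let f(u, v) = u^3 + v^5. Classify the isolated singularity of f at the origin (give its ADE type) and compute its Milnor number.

The Hessian of f at 0 has rank 0. Corank 2; j^3 = u^3 is a perfect cube, so E-series; the 5-jet and mu = 8 give E_8.

Type E_{8}, Milnor number mu = 8.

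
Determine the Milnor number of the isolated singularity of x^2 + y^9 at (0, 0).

8

The Hessian of f at 0 has rank 1. Corank 1: A-series; mu = 8 gives A_8.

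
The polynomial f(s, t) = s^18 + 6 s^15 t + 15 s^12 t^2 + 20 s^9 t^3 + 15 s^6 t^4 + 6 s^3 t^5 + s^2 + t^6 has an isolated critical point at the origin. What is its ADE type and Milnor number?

The Hessian of f at 0 has rank 1. Corank 1: A-series; mu = 5 gives A_5.

Type A5, Milnor number mu = 5.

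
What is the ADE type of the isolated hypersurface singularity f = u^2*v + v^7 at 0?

D8

The Hessian of f at 0 has rank 0. Corank 2; j^3 = u^2*v has shape L^2 M (L != M), so D-series; mu = 8 gives D_8.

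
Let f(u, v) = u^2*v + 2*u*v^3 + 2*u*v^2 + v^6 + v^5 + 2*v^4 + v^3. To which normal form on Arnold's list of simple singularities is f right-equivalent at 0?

D_7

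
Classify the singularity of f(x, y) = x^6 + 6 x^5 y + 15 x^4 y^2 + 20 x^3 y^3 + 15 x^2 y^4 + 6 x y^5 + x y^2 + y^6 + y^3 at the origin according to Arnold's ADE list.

The Hessian of f at 0 has rank 0. Corank 2; j^3 = y^2*(x + y) has shape L^2 M (L != M), so D-series; mu = 7 gives D_7.

D_{7}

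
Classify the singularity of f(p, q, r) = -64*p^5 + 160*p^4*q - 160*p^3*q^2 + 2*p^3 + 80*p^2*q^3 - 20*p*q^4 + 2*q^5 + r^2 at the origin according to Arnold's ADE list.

E_{8}

The Hessian of f at 0 has rank 1. Corank 2; j^3 = 2*p^3 is a perfect cube, so E-series; the 5-jet and mu = 8 give E_8.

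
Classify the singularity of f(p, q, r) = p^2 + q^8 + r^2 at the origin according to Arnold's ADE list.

The Hessian of f at 0 is [[2, 0, 0], [0, 0, 0], [0, 0, 2]] with rank 2, so corank 1. A Groebner basis of the Jacobian ideal J(f) in C{p,q,r} is {q^7, p, r}; counting standard monomials gives mu = 7. Corank 1: A-series; mu = 7 gives A_7.

A7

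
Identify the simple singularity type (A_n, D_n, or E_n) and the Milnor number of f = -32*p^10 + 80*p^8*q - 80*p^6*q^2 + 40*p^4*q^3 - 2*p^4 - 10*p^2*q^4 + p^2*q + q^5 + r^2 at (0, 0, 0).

The Hessian of f at 0 has rank 1. Corank 2; j^3 = p^2*q has shape L^2 M (L != M), so D-series; mu = 6 gives D_6.

Type D6, Milnor number mu = 6.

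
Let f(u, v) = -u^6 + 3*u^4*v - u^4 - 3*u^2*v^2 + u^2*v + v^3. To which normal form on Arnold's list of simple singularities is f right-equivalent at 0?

The Hessian of f at 0 has rank 0. Corank 2; j^3 = v*(u^2 + v^2) splits into three distinct lines over C (the quadratic factor has nonzero discriminant), so D_4.

D4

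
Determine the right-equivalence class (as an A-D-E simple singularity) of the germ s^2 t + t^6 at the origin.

D7

The Hessian of f at 0 is [[0, 0], [0, 0]] with rank 0, so corank 2. A Groebner basis of the Jacobian ideal J(f) in C{s,t} is {s^2/6 + t^5, s^3, s*t}; counting standard monomials gives mu = 7. Corank 2; j^3 = s^2*t has shape L^2 M (L != M), so D-series; mu = 7 gives D_7.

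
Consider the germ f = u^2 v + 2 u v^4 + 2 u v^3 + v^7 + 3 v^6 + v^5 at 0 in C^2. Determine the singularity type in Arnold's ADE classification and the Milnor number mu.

Type D_7, Milnor number mu = 7.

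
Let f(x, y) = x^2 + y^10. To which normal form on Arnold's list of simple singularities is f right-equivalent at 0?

A_{9}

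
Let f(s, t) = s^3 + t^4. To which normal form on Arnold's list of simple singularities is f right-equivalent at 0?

E6

The Hessian of f at 0 is [[0, 0], [0, 0]] with rank 0, so corank 2. A Groebner basis of the Jacobian ideal J(f) in C{s,t} is {t^3, s^2}; counting standard monomials gives mu = 6. Corank 2; j^3 = s^3 is a perfect cube, so E-series; the 4-jet and mu = 6 give E_6.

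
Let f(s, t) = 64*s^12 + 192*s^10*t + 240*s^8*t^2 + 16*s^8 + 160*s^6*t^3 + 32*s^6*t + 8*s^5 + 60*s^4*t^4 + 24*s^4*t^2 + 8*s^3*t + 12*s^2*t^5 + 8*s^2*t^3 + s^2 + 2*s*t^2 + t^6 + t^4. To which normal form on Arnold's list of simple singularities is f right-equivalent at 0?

A_{5}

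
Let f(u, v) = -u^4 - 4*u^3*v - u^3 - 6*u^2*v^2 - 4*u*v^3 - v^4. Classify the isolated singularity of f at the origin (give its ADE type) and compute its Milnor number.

Type E_{6}, Milnor number mu = 6.

The Hessian of f at 0 has rank 0. Corank 2; j^3 = -u^3 is a perfect cube, so E-series; the 4-jet and mu = 6 give E_6.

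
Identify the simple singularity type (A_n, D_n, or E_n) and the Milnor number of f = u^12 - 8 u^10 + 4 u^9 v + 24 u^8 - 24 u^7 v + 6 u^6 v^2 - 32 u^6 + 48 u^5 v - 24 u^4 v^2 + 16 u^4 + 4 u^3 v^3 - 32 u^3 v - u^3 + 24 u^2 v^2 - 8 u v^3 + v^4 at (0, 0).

The Hessian of f at 0 is [[0, 0], [0, 0]] with rank 0, so corank 2. A Groebner basis of the Jacobian ideal J(f) in C{u,v} is {v^4, u*v^2 - v^3/6, u^2}; counting standard monomials gives mu = 6. Corank 2; j^3 = -u^3 is a perfect cube, so E-series; the 4-jet and mu = 6 give E_6.

Type E_6, Milnor number mu = 6.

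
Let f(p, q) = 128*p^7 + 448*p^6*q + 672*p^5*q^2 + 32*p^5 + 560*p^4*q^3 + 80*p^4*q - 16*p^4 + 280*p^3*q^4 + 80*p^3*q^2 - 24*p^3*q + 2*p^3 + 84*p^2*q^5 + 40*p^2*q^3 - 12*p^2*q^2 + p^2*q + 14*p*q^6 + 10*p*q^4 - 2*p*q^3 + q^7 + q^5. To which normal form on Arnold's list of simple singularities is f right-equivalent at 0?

D8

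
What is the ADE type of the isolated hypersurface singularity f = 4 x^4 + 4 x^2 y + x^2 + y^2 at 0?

A1

The Hessian of f at 0 has rank 2. Corank 0: nondegenerate Morse point, so A_1.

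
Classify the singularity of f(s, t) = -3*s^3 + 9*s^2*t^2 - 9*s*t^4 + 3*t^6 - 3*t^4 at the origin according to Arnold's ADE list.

The Hessian of f at 0 is [[0, 0], [0, 0]] with rank 0, so corank 2. A Groebner basis of the Jacobian ideal J(f) in C{s,t} is {s^3, s^2*t, -s^2/2 + s*t^2, t^3}; counting standard monomials gives mu = 6. Corank 2; j^3 = -3*s^3 is a perfect cube, so E-series; the 4-jet and mu = 6 give E_6.

E_{6}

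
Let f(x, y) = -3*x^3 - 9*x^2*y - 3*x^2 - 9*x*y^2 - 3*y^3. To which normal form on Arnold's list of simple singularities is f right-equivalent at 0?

A2

The Hessian of f at 0 is [[-6, 0], [0, 0]] with rank 1, so corank 1. A Groebner basis of the Jacobian ideal J(f) in C{x,y} is {y^2, x}; counting standard monomials gives mu = 2. Corank 1: A-series; mu = 2 gives A_2.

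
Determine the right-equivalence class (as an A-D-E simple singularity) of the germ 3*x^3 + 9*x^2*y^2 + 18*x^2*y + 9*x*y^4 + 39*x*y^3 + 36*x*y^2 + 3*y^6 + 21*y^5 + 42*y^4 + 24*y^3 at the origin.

The Hessian of f at 0 has rank 0. Corank 2; j^3 = 3*(x + 2*y)^3 is a perfect cube, so E-series; the 4-jet and mu = 7 give E_7.

E_7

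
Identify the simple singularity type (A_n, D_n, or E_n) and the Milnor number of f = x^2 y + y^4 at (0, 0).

Type D5, Milnor number mu = 5.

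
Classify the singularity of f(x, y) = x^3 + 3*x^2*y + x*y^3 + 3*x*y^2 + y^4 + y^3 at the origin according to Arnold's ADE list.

The Hessian of f at 0 has rank 0. Corank 2; j^3 = (x + y)^3 is a perfect cube, so E-series; the 4-jet and mu = 7 give E_7.

E_{7}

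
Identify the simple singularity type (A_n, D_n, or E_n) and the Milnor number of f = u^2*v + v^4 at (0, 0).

Type D_5, Milnor number mu = 5.

The Hessian of f at 0 has rank 0. Corank 2; j^3 = u^2*v has shape L^2 M (L != M), so D-series; mu = 5 gives D_5.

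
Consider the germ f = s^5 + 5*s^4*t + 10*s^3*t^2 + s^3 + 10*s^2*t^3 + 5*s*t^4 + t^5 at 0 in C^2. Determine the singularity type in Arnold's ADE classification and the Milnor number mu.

Type E_8, Milnor number mu = 8.

The Hessian of f at 0 has rank 0. Corank 2; j^3 = s^3 is a perfect cube, so E-series; the 5-jet and mu = 8 give E_8.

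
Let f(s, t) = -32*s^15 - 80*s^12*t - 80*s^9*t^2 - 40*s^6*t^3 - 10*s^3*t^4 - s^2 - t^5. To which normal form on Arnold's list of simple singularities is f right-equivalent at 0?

A_{4}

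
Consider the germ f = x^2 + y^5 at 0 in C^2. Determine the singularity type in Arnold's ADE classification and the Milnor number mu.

The Hessian of f at 0 has rank 1. Corank 1: A-series; mu = 4 gives A_4.

Type A_{4}, Milnor number mu = 4.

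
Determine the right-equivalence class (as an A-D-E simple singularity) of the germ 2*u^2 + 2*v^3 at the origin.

The Hessian of f at 0 has rank 1. Corank 1: A-series; mu = 2 gives A_2.

A_{2}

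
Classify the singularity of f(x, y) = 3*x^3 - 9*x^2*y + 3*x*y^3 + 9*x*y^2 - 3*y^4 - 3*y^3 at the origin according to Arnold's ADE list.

E7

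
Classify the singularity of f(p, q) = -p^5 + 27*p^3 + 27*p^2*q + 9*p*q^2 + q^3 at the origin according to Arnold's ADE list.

The Hessian of f at 0 has rank 0. Corank 2; j^3 = (3*p + q)^3 is a perfect cube, so E-series; the 5-jet and mu = 8 give E_8.

E_{8}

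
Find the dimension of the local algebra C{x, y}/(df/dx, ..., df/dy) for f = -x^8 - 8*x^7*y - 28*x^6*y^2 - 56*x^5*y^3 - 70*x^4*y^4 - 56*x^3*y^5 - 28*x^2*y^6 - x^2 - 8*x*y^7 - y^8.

The Hessian of f at 0 has rank 1. Corank 1: A-series; mu = 7 gives A_7.

7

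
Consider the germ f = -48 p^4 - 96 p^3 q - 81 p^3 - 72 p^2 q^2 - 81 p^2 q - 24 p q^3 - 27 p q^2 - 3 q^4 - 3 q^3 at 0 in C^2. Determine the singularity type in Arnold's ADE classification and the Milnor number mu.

The Hessian of f at 0 has rank 0. Corank 2; j^3 = -3*(3*p + q)^3 is a perfect cube, so E-series; the 4-jet and mu = 6 give E_6.

Type E_{6}, Milnor number mu = 6.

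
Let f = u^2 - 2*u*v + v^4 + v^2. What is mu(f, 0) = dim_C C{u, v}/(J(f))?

3

The Hessian of f at 0 is [[2, -2], [-2, 2]] with rank 1, so corank 1. A Groebner basis of the Jacobian ideal J(f) in C{u,v} is {v^3, u - v}; counting standard monomials gives mu = 3. Corank 1: A-series; mu = 3 gives A_3.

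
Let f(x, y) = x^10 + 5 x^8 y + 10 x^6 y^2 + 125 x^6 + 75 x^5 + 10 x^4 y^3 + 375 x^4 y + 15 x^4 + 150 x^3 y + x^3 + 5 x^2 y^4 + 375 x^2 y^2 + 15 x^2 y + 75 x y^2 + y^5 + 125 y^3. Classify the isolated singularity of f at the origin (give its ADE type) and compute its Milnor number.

Type E_{8}, Milnor number mu = 8.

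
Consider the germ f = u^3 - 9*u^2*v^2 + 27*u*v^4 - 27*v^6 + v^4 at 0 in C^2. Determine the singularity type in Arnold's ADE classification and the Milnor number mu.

Type E_{6}, Milnor number mu = 6.

The Hessian of f at 0 is [[0, 0], [0, 0]] with rank 0, so corank 2. A Groebner basis of the Jacobian ideal J(f) in C{u,v} is {u^3, u^2*v, -u^2/6 + u*v^2, v^3}; counting standard monomials gives mu = 6. Corank 2; j^3 = u^3 is a perfect cube, so E-series; the 4-jet and mu = 6 give E_6.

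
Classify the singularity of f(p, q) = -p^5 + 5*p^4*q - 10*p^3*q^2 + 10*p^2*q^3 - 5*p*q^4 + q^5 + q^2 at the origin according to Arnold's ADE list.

The Hessian of f at 0 has rank 1. Corank 1: A-series; mu = 4 gives A_4.

A_4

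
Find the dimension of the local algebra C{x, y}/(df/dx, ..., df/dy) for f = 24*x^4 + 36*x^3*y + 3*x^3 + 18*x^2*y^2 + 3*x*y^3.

7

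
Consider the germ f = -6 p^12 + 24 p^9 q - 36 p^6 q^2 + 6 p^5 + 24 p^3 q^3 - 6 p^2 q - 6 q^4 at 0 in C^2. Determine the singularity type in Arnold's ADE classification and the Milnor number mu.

The Hessian of f at 0 has rank 0. Corank 2; j^3 = -6*p^2*q has shape L^2 M (L != M), so D-series; mu = 5 gives D_5.

Type D_{5}, Milnor number mu = 5.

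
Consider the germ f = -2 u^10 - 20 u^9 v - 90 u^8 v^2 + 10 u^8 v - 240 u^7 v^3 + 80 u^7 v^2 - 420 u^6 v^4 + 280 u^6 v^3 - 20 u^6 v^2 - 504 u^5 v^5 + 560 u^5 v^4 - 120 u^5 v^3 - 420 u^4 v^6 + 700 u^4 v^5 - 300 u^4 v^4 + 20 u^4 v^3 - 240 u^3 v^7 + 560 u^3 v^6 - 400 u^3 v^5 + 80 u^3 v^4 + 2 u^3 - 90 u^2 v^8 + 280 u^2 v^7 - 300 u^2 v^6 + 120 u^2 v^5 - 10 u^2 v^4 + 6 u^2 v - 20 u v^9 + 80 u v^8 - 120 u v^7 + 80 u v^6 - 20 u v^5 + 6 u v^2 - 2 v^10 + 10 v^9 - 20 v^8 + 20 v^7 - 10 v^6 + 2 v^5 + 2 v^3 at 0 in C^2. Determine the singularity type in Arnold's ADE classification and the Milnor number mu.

The Hessian of f at 0 has rank 0. Corank 2; j^3 = 2*(u + v)^3 is a perfect cube, so E-series; the 5-jet and mu = 8 give E_8.

Type E_8, Milnor number mu = 8.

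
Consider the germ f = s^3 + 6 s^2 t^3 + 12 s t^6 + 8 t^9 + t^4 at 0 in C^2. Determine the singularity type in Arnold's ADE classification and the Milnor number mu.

The Hessian of f at 0 has rank 0. Corank 2; j^3 = s^3 is a perfect cube, so E-series; the 4-jet and mu = 6 give E_6.

Type E_{6}, Milnor number mu = 6.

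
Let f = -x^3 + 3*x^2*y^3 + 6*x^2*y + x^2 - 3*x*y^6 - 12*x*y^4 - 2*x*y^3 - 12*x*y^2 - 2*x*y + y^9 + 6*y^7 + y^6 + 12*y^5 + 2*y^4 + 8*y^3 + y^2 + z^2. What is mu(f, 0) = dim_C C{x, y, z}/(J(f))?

2

The Hessian of f at 0 has rank 2. Corank 1: A-series; mu = 2 gives A_2.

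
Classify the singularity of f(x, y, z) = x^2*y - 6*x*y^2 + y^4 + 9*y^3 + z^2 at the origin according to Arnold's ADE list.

The Hessian of f at 0 is [[0, 0, 0], [0, 0, 0], [0, 0, 2]] with rank 1, so corank 2. A Groebner basis of the Jacobian ideal J(f) in C{x,y,z} is {x^3 + 27*x^2/4 - 243*y^2/4, x^2/4 + y^3 - 9*y^2/4, x*y - 3*y^2, z}; counting standard monomials gives mu = 5. Corank 2; j^3 = y*(x - 3*y)^2 has shape L^2 M (L != M), so D-series; mu = 5 gives D_5.

D_{5}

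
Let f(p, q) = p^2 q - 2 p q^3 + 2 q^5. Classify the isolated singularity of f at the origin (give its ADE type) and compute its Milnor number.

Type D_6, Milnor number mu = 6.

The Hessian of f at 0 is [[0, 0], [0, 0]] with rank 0, so corank 2. A Groebner basis of the Jacobian ideal J(f) in C{p,q} is {p^3, p^2*q, p^2/4 + p*q^2, -p*q + q^3}; counting standard monomials gives mu = 6. Corank 2; j^3 = p^2*q has shape L^2 M (L != M), so D-series; mu = 6 gives D_6.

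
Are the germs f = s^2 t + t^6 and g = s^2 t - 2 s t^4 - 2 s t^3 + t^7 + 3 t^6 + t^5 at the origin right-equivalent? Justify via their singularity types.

Yes.

The Hessian of f at 0 has rank 0. Corank 2; j^3 = s^2*t has shape L^2 M (L != M), so D-series; mu = 7 gives D_7. The Hessian of g at 0 has rank 0. Corank 2; j^3 = s^2*t has shape L^2 M (L != M), so D-series; mu = 7 gives D_7. Both have type D_7, hence right-equivalent.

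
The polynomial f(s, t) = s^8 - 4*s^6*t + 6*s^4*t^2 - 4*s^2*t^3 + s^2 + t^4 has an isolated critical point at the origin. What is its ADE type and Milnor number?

Type A_3, Milnor number mu = 3.

The Hessian of f at 0 has rank 1. Corank 1: A-series; mu = 3 gives A_3.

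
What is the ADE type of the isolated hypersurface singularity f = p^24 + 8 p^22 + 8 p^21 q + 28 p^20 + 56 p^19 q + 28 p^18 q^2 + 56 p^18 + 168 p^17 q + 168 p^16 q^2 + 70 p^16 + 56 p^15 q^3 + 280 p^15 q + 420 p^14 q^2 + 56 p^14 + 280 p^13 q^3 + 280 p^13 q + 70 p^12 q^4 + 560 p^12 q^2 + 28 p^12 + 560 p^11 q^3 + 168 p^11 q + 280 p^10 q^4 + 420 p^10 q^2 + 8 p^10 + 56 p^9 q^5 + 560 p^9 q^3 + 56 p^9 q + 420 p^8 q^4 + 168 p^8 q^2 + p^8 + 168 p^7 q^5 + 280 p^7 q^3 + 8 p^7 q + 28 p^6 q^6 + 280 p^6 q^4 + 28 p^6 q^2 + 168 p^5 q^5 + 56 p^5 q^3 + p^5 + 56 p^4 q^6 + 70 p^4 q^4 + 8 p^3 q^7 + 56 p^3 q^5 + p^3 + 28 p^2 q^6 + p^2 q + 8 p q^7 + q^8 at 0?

The Hessian of f at 0 has rank 0. Corank 2; j^3 = p^2*(p + q) has shape L^2 M (L != M), so D-series; mu = 9 gives D_9.

D9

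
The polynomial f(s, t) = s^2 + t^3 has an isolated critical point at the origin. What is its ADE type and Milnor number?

Type A2, Milnor number mu = 2.

The Hessian of f at 0 has rank 1. Corank 1: A-series; mu = 2 gives A_2.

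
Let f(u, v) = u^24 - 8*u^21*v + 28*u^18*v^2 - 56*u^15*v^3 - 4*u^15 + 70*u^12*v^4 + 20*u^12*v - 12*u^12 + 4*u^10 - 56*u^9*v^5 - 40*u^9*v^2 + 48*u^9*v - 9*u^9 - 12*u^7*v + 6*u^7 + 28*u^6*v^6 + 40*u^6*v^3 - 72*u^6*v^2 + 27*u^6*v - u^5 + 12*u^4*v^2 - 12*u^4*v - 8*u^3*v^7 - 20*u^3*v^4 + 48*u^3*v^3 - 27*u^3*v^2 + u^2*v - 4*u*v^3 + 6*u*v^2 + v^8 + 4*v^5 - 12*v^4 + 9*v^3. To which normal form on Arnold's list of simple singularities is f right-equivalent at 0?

D_9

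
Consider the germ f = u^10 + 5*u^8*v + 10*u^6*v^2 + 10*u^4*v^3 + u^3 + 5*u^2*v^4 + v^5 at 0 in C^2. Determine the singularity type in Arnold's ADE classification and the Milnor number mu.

The Hessian of f at 0 has rank 0. Corank 2; j^3 = u^3 is a perfect cube, so E-series; the 5-jet and mu = 8 give E_8.

Type E8, Milnor number mu = 8.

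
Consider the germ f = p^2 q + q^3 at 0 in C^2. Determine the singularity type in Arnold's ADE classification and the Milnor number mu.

The Hessian of f at 0 has rank 0. Corank 2; j^3 = q*(p^2 + q^2) splits into three distinct lines over C (the quadratic factor has nonzero discriminant), so D_4.

Type D_4, Milnor number mu = 4.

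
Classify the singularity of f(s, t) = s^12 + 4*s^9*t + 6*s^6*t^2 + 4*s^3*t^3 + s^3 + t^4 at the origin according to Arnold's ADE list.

E_{6}

The Hessian of f at 0 is [[0, 0], [0, 0]] with rank 0, so corank 2. A Groebner basis of the Jacobian ideal J(f) in C{s,t} is {t^3, s^2}; counting standard monomials gives mu = 6. Corank 2; j^3 = s^3 is a perfect cube, so E-series; the 4-jet and mu = 6 give E_6.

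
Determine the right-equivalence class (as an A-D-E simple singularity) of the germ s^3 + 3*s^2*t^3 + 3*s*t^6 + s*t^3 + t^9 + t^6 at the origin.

E7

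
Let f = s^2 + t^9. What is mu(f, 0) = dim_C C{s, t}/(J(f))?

8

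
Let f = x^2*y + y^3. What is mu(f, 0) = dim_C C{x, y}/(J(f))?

The Hessian of f at 0 is [[0, 0], [0, 0]] with rank 0, so corank 2. A Groebner basis of the Jacobian ideal J(f) in C{x,y} is {y^3, x^2 + 3*y^2, x*y}; counting standard monomials gives mu = 4. Corank 2; j^3 = y*(x^2 + y^2) splits into three distinct lines over C (the quadratic factor has nonzero discriminant), so D_4.

4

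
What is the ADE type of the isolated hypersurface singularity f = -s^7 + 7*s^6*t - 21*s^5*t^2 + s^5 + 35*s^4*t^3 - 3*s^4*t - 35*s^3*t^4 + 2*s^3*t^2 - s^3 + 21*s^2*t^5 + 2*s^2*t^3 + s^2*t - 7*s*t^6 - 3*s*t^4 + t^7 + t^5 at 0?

D6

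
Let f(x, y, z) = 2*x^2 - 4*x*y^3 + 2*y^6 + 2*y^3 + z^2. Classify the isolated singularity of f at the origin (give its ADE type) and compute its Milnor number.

The Hessian of f at 0 is [[4, 0, 0], [0, 0, 0], [0, 0, 2]] with rank 2, so corank 1. A Groebner basis of the Jacobian ideal J(f) in C{x,y,z} is {y^2, x, z}; counting standard monomials gives mu = 2. Corank 1: A-series; mu = 2 gives A_2.

Type A_{2}, Milnor number mu = 2.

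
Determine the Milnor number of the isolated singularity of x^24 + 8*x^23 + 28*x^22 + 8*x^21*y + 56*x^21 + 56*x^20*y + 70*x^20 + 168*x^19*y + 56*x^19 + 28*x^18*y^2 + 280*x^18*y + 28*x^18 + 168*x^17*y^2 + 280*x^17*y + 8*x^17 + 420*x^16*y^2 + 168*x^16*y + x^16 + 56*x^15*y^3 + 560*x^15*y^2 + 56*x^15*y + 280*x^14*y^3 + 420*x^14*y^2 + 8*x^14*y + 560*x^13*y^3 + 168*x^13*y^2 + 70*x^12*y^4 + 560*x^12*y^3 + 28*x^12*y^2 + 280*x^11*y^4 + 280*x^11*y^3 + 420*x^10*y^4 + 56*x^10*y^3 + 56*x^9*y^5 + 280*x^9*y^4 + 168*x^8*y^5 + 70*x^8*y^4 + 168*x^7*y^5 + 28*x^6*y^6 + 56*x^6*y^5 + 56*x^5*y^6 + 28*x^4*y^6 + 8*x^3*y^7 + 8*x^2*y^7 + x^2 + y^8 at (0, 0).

7

The Hessian of f at 0 has rank 1. Corank 1: A-series; mu = 7 gives A_7.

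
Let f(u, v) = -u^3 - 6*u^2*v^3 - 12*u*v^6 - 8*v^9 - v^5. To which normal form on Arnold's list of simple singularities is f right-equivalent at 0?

E8

The Hessian of f at 0 has rank 0. Corank 2; j^3 = -u^3 is a perfect cube, so E-series; the 5-jet and mu = 8 give E_8.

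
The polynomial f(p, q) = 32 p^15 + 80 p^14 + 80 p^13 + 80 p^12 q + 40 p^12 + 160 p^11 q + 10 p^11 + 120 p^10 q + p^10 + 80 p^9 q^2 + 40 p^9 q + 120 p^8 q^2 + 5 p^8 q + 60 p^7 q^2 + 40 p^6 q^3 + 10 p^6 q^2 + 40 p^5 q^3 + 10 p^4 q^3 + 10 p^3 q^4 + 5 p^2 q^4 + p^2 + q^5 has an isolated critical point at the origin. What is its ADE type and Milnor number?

Type A_4, Milnor number mu = 4.

The Hessian of f at 0 has rank 1. Corank 1: A-series; mu = 4 gives A_4.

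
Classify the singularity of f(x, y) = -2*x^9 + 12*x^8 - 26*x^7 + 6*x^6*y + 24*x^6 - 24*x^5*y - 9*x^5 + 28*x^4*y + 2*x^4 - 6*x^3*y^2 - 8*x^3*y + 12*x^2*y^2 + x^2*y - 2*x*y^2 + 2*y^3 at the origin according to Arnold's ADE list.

D4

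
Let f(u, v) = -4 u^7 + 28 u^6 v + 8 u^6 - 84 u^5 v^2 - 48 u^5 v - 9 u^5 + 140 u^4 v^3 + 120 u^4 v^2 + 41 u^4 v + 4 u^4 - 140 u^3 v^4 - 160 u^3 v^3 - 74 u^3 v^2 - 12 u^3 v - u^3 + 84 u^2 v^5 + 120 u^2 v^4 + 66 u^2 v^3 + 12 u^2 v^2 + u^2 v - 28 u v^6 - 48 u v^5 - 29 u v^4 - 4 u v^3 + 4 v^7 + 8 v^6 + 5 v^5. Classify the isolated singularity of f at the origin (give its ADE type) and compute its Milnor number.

The Hessian of f at 0 has rank 0. Corank 2; j^3 = -u^2*(u - v) has shape L^2 M (L != M), so D-series; mu = 6 gives D_6.

Type D_6, Milnor number mu = 6.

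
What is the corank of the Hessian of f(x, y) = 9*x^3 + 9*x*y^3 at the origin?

Hessian at 0 has rank 0.

2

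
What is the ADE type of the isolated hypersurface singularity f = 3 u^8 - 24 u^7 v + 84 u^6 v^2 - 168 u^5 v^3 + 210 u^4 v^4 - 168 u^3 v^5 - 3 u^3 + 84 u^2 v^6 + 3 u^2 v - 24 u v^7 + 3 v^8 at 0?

D_9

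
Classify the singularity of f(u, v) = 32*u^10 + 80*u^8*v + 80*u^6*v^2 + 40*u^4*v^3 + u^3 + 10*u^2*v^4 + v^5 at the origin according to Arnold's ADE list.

The Hessian of f at 0 has rank 0. Corank 2; j^3 = u^3 is a perfect cube, so E-series; the 5-jet and mu = 8 give E_8.

E_{8}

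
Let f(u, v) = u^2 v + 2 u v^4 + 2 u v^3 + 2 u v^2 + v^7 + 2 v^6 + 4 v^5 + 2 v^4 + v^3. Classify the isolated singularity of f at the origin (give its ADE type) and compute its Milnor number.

The Hessian of f at 0 has rank 0. Corank 2; j^3 = v*(u + v)^2 has shape L^2 M (L != M), so D-series; mu = 6 gives D_6.

Type D_6, Milnor number mu = 6.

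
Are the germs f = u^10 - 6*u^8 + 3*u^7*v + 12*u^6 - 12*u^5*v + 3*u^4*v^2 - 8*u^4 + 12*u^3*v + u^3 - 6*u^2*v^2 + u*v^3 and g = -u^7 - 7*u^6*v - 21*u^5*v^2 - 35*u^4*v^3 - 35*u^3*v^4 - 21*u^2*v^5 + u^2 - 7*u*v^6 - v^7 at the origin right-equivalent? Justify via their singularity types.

The Hessian of f at 0 is [[0, 0], [0, 0]] with rank 0, so corank 2. A Groebner basis of the Jacobian ideal J(f) in C{u,v} is {3*u^2/4 + v^4 + v^3/4, u^3, u^2*v - u^2/4 - v^3/12, -u^2 + u*v^2 - v^3/3}; counting standard monomials gives mu = 7. Corank 2; j^3 = u^3 is a perfect cube, so E-series; the 4-jet and mu = 7 give E_7. The Hessian of g at 0 is [[2, 0], [0, 0]] with rank 1, so corank 1. A Groebner basis of the Jacobian ideal J(g) in C{u,v} is {v^6, u}; counting standard monomials gives mu = 6. Corank 1: A-series; mu = 6 gives A_6. f is E_7 but g is A_6, hence not right-equivalent.

No.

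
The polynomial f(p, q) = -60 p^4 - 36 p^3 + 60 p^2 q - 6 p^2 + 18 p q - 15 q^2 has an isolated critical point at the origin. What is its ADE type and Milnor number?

The Hessian of f at 0 has rank 2. Corank 0: nondegenerate Morse point, so A_1.

Type A_1, Milnor number mu = 1.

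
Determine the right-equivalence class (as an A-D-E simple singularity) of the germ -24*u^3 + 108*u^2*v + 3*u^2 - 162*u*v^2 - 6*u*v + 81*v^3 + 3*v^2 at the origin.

A2

The Hessian of f at 0 has rank 1. Corank 1: A-series; mu = 2 gives A_2.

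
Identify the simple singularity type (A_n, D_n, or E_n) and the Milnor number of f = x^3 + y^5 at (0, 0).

Type E_{8}, Milnor number mu = 8.

The Hessian of f at 0 has rank 0. Corank 2; j^3 = x^3 is a perfect cube, so E-series; the 5-jet and mu = 8 give E_8.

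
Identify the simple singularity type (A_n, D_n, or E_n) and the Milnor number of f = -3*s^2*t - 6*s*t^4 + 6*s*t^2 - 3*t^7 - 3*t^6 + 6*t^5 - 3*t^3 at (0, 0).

The Hessian of f at 0 is [[0, 0], [0, 0]] with rank 0, so corank 2. A Groebner basis of the Jacobian ideal J(f) in C{s,t} is {s*t + t^4 - t^2, s^3 - s^2/2 + s*t - t^3 - t^2/2, s^2*t - s^2/3 + 2*s*t/3 - t^3 - t^2/3, -s^2/6 + s*t^2 + s*t/3 - t^3 - t^2/6}; counting standard monomials gives mu = 7. Corank 2; j^3 = -3*t*(s - t)^2 has shape L^2 M (L != M), so D-series; mu = 7 gives D_7.

Type D7, Milnor number mu = 7.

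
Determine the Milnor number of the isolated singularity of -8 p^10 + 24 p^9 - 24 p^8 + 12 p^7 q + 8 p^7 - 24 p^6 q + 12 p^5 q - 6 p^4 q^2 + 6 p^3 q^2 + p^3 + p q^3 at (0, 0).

The Hessian of f at 0 is [[0, 0], [0, 0]] with rank 0, so corank 2. A Groebner basis of the Jacobian ideal J(f) in C{p,q} is {p^3, p*q^2, 3*p^2 + q^3}; counting standard monomials gives mu = 7. Corank 2; j^3 = p^3 is a perfect cube, so E-series; the 4-jet and mu = 7 give E_7.

7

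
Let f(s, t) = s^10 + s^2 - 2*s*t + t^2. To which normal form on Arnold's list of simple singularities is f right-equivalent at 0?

A_9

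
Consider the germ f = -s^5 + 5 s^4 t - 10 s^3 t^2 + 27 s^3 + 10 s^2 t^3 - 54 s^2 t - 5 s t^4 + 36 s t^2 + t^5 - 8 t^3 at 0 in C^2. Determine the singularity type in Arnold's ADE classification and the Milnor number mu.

The Hessian of f at 0 has rank 0. Corank 2; j^3 = (3*s - 2*t)^3 is a perfect cube, so E-series; the 5-jet and mu = 8 give E_8.

Type E8, Milnor number mu = 8.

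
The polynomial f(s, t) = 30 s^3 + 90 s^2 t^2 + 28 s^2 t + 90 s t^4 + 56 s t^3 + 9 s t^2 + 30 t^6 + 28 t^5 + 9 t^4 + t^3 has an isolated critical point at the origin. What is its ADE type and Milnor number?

The Hessian of f at 0 is [[0, 0], [0, 0]] with rank 0, so corank 2. A Groebner basis of the Jacobian ideal J(f) in C{s,t} is {t^3, s^2 - 3*t^2/26, s*t + 9*t^2/26}; counting standard monomials gives mu = 4. Corank 2; j^3 = (3*s + t)*(10*s^2 + 6*s*t + t^2) splits into three distinct lines over C (the quadratic factor has nonzero discriminant), so D_4.

Type D_{4}, Milnor number mu = 4.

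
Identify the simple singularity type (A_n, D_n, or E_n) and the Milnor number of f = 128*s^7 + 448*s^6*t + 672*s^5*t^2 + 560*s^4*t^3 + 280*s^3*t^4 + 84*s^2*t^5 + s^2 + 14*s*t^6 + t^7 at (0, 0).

The Hessian of f at 0 has rank 1. Corank 1: A-series; mu = 6 gives A_6.

Type A_6, Milnor number mu = 6.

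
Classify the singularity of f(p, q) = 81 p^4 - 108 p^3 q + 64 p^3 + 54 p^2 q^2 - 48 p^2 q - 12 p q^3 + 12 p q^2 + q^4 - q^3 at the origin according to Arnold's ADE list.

The Hessian of f at 0 has rank 0. Corank 2; j^3 = (4*p - q)^3 is a perfect cube, so E-series; the 4-jet and mu = 6 give E_6.

E_{6}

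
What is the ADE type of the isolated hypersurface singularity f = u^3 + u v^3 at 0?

E7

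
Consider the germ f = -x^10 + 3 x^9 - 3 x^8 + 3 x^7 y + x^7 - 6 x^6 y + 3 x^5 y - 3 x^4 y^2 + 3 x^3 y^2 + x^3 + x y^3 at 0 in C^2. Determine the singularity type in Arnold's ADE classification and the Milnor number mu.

The Hessian of f at 0 has rank 0. Corank 2; j^3 = x^3 is a perfect cube, so E-series; the 4-jet and mu = 7 give E_7.

Type E7, Milnor number mu = 7.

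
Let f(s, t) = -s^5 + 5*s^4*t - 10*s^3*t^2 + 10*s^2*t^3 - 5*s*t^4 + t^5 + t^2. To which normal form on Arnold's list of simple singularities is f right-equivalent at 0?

A_{4}

The Hessian of f at 0 is [[0, 0], [0, 2]] with rank 1, so corank 1. A Groebner basis of the Jacobian ideal J(f) in C{s,t} is {s^4, t}; counting standard monomials gives mu = 4. Corank 1: A-series; mu = 4 gives A_4.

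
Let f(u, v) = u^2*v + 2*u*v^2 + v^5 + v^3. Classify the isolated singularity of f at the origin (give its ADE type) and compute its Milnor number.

Type D_{6}, Milnor number mu = 6.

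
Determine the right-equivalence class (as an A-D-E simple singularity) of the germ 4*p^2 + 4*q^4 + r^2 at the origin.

A_{3}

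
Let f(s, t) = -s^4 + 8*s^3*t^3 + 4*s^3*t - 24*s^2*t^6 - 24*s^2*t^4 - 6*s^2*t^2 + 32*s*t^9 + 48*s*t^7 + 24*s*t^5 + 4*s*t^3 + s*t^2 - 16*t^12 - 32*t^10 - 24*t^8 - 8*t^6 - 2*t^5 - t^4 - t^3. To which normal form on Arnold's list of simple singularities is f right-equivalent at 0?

D_5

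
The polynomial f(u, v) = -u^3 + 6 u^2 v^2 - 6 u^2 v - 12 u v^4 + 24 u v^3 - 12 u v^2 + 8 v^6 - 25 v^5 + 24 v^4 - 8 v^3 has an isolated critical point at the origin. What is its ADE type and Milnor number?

The Hessian of f at 0 has rank 0. Corank 2; j^3 = -(u + 2*v)^3 is a perfect cube, so E-series; the 5-jet and mu = 8 give E_8.

Type E8, Milnor number mu = 8.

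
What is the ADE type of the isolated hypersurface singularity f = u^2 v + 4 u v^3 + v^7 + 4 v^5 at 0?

D8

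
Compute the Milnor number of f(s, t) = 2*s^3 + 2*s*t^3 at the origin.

The Hessian of f at 0 has rank 0. Corank 2; j^3 = 2*s^3 is a perfect cube, so E-series; the 4-jet and mu = 7 give E_7.

7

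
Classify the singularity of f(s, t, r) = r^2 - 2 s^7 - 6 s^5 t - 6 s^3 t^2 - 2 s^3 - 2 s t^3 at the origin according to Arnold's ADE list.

E_{7}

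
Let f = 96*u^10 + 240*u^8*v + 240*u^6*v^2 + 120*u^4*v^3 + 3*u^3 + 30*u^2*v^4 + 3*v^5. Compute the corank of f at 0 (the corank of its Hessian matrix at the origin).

The Hessian at 0 is [[0, 0], [0, 0]] of rank 0; hence corank 2.

2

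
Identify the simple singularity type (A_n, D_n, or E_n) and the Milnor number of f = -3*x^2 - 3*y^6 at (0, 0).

The Hessian of f at 0 has rank 1. Corank 1: A-series; mu = 5 gives A_5.

Type A5, Milnor number mu = 5.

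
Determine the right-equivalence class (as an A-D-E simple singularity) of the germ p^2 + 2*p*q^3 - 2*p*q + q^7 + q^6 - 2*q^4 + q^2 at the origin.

The Hessian of f at 0 has rank 1. Corank 1: A-series; mu = 6 gives A_6.

A_{6}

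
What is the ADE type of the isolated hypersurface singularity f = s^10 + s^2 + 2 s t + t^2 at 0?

The Hessian of f at 0 has rank 1. Corank 1: A-series; mu = 9 gives A_9.

A_{9}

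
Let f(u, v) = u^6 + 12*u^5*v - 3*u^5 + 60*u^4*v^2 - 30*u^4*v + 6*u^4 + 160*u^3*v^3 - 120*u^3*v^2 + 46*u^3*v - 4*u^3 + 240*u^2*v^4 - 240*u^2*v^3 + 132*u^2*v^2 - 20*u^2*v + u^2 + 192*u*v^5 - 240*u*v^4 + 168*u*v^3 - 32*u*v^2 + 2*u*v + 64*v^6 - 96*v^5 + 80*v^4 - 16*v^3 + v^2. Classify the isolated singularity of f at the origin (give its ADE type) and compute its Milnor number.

Type A_4, Milnor number mu = 4.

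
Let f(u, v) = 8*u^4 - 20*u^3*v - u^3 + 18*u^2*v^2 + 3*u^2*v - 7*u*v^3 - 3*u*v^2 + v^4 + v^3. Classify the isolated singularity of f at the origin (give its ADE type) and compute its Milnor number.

Type E_{7}, Milnor number mu = 7.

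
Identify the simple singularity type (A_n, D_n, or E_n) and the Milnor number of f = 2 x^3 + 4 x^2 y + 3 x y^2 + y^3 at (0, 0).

Type D_{4}, Milnor number mu = 4.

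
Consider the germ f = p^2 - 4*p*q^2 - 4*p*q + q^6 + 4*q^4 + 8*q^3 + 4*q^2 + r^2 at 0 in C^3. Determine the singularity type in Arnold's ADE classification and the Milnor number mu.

The Hessian of f at 0 has rank 2. Corank 1: A-series; mu = 5 gives A_5.

Type A_5, Milnor number mu = 5.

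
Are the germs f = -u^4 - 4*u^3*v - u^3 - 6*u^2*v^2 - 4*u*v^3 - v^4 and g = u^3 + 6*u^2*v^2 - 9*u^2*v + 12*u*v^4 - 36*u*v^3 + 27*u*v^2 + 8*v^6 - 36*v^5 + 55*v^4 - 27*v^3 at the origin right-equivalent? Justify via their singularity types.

The Hessian of f at 0 is [[0, 0], [0, 0]] with rank 0, so corank 2. A Groebner basis of the Jacobian ideal J(f) in C{u,v} is {v^4, u*v^2 + v^3/3, u^2}; counting standard monomials gives mu = 6. Corank 2; j^3 = -u^3 is a perfect cube, so E-series; the 4-jet and mu = 6 give E_6. The Hessian of g at 0 is [[0, 0], [0, 0]] with rank 0, so corank 2. A Groebner basis of the Jacobian ideal J(g) in C{u,v} is {u^3 + 27*u^2/4 - 81*u*v/2 + 243*v^2/4, u^2*v + 3*u^2/2 - 9*u*v + 27*v^2/2, u^2/4 + u*v^2 - 3*u*v/2 + 9*v^2/4, v^3}; counting standard monomials gives mu = 6. Corank 2; j^3 = (u - 3*v)^3 is a perfect cube, so E-series; the 4-jet and mu = 6 give E_6. Both have type E_6, hence right-equivalent.

Yes.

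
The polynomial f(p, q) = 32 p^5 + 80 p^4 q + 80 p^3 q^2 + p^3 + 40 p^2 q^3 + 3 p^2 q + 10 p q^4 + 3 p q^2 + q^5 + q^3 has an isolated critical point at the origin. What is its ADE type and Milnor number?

The Hessian of f at 0 has rank 0. Corank 2; j^3 = (p + q)^3 is a perfect cube, so E-series; the 5-jet and mu = 8 give E_8.

Type E_{8}, Milnor number mu = 8.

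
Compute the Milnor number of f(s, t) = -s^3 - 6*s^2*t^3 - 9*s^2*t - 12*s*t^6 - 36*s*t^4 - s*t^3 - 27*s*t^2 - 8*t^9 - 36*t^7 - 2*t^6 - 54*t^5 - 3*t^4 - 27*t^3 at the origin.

The Hessian of f at 0 has rank 0. Corank 2; j^3 = -(s + 3*t)^3 is a perfect cube, so E-series; the 4-jet and mu = 7 give E_7.

7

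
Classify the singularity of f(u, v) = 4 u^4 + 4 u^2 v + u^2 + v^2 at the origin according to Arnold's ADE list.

A_1

The Hessian of f at 0 has rank 2. Corank 0: nondegenerate Morse point, so A_1.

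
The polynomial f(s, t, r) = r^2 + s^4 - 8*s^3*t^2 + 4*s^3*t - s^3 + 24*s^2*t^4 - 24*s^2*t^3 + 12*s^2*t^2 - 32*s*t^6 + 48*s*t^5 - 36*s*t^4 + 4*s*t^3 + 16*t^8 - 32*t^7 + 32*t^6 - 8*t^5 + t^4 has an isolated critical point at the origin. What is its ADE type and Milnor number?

The Hessian of f at 0 is [[0, 0, 0], [0, 0, 0], [0, 0, 2]] with rank 1, so corank 2. A Groebner basis of the Jacobian ideal J(f) in C{s,t,r} is {s^3, s^2*t, -s^2/4 + s*t^2, 3*s^2/4 + t^3, r}; counting standard monomials gives mu = 6. Corank 2; j^3 = -s^3 is a perfect cube, so E-series; the 4-jet and mu = 6 give E_6.

Type E_{6}, Milnor number mu = 6.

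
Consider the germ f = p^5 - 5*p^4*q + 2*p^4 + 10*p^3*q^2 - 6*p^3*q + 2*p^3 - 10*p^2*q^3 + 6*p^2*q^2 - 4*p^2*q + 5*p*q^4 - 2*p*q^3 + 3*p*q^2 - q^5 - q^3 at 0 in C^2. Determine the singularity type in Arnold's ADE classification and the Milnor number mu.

Type D_{4}, Milnor number mu = 4.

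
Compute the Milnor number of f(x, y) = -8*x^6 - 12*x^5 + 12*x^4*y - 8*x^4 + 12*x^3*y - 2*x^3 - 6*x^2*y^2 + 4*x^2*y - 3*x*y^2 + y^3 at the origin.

4

The Hessian of f at 0 is [[0, 0], [0, 0]] with rank 0, so corank 2. A Groebner basis of the Jacobian ideal J(f) in C{x,y} is {y^3, x^2 - 3*y^2/2, x*y - 3*y^2/2}; counting standard monomials gives mu = 4. Corank 2; j^3 = -(x - y)*(2*x^2 - 2*x*y + y^2) splits into three distinct lines over C (the quadratic factor has nonzero discriminant), so D_4.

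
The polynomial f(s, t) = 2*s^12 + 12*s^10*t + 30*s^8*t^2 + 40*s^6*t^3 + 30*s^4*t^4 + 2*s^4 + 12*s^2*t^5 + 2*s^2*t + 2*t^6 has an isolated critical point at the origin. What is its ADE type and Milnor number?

Type D_7, Milnor number mu = 7.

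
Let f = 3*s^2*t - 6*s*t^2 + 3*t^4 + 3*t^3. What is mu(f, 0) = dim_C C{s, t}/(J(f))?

5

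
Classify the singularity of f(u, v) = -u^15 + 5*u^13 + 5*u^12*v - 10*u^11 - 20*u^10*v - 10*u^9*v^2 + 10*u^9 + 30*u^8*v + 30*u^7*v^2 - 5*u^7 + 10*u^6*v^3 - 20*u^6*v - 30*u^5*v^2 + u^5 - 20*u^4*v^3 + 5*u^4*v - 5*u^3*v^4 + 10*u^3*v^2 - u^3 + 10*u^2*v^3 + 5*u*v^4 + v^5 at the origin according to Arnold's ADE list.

E_{8}

The Hessian of f at 0 is [[0, 0], [0, 0]] with rank 0, so corank 2. A Groebner basis of the Jacobian ideal J(f) in C{u,v} is {v^5, u*v^3 + v^4/4, u^2}; counting standard monomials gives mu = 8. Corank 2; j^3 = -u^3 is a perfect cube, so E-series; the 5-jet and mu = 8 give E_8.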